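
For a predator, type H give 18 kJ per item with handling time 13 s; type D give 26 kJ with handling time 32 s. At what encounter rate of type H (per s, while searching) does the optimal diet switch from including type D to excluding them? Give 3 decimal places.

0.109 per s

Drop type D once their profitability E₂/h₂ falls below the rate achievable on type H alone: E₂/h₂ = λE₁/(1 + λh₁).
Solve for λ: λE₁h₂ = E₂(1 + λh₁) → λ(E₁h₂ − E₂h₁) = E₂ → λ = E₂/(E₁h₂ − E₂h₁).
λ = 26/(18×32 − 26×13) = 26/238 = 0.1092 per s.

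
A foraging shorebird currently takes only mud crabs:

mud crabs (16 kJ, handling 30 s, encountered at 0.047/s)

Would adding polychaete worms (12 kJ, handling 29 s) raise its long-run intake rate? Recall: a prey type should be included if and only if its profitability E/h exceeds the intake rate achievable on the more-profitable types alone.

Yes

Intake rate on the current diet: R = (0.047×16) / (1 + 0.047×30) = 0.752/2.41 = 0.312 kJ/s.
Profitability of polychaete worms: 12/29 = 0.4138 kJ/s.
Since 0.4138 > R, including polychaete worms increases the long-run rate.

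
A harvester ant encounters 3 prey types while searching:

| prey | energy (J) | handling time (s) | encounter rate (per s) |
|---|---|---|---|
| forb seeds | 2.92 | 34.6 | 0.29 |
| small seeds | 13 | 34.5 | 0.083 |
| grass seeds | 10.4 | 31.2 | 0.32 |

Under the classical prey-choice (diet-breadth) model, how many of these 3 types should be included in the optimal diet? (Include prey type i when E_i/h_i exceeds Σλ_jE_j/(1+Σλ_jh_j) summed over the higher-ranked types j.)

Profitabilities (E/h, J/s): small seeds 0.377, grass seeds 0.333, forb seeds 0.0844. Add prey in this order while the next type's profitability exceeds the intake rate on those already taken.
Rate on top 1: 0.2793. grass seeds: 0.333 > 0.2793 → include.
Rate on top 2: 0.3183. forb seeds: 0.0844 < 0.3183 → exclude; stop.
Optimal diet: small seeds, grass seeds — 2 of 3 types.

2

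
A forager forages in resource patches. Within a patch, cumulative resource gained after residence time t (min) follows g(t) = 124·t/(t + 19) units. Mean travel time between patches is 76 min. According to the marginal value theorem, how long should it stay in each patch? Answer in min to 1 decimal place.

By the marginal value theorem, leave when the instantaneous gain rate g'(t) equals the habitat-wide average g(t)/(T + t).
g'(t) = 124·19/(t + 19)². Setting 124·19/(t+19)² = 124t/[(t+19)(76+t)] gives 19(76+t) = t(t+19), so t² = 19×76 = 1444.
t* = √1444 = 38 min.

38.0 min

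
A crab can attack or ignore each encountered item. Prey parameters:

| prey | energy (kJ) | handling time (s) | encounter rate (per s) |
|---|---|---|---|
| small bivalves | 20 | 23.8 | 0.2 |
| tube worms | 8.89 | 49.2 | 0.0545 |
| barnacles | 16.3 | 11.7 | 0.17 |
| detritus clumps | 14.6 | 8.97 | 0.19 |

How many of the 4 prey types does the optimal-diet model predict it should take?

2

E/h in descending order: detritus clumps 1.63, barnacles 1.39, small bivalves 0.84, tube worms 0.181 kJ/s. The optimal diet is the largest prefix of this list for which every included type satisfies E_i/h_i > R on the types above it.
Rate on top 1: 1.026. barnacles: 1.39 > 1.026 → include.
Rate on top 2: 1.181. small bivalves: 0.84 < 1.181 → exclude; stop.
Optimal diet: detritus clumps, barnacles — 2 of 4 types.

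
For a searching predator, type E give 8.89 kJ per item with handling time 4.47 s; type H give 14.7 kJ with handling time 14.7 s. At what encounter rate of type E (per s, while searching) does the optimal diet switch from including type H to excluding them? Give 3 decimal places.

The zero-one rule: include type H iff E₂/h₂ > λE₁/(1+λh₁). Equality gives the switch point.
λE₁h₂ = E₂ + λE₂h₁ ⇒ λ = E₂/(E₁h₂ − E₂h₁) = 14.7/(130.7 − 65.71) = 0.2262 per s.

0.226 per s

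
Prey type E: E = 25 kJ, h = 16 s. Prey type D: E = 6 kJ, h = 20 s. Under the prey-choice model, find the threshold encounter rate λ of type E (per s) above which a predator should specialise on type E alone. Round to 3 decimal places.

The zero-one rule: include type D iff E₂/h₂ > λE₁/(1+λh₁). Equality gives the switch point.
λE₁h₂ = E₂ + λE₂h₁ ⇒ λ = E₂/(E₁h₂ − E₂h₁) = 6/(500 − 96) = 0.01485 per s.

0.015 per s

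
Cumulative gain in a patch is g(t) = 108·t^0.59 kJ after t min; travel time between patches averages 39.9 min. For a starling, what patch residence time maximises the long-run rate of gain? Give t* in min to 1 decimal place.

57.4 min

By the marginal value theorem, leave when the instantaneous gain rate g'(t) equals the habitat-wide average g(t)/(T + t).
g'(t) = 0.59·108·t^-0.41. Setting 0.59·108·t^-0.41 = 108·t^0.59/(39.9+t) gives 0.59(39.9+t) = t, so 0.41·t = 0.59×39.9.
t* = 0.59×39.9/0.41 = 57.42 min.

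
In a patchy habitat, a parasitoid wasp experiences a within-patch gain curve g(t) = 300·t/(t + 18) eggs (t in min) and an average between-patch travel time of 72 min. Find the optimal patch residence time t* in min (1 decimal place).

36.0 min

Maximise g(t)/(T+t): set derivative to zero → g'(t)(T+t) = g(t).
g'(t) = 300·18/(t + 18)². Setting 300·18/(t+18)² = 300t/[(t+18)(72+t)] gives 18(72+t) = t(t+18), so t² = 18×72 = 1296.
t* = √1296 = 36 min.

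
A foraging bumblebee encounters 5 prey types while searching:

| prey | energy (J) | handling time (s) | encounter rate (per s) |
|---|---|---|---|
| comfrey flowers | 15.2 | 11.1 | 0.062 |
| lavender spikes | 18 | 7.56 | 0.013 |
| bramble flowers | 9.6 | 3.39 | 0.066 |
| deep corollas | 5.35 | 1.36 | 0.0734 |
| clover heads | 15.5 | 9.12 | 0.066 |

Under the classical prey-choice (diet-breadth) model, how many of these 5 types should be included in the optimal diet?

Profitabilities (E/h, J/s): deep corollas 3.93, bramble flowers 2.83, lavender spikes 2.38, clover heads 1.7, comfrey flowers 1.37. Add prey in this order while the next type's profitability exceeds the intake rate on those already taken.
Rate on top 1: 0.357. bramble flowers: 2.83 > 0.357 → include.
Rate on top 2: 0.7754. lavender spikes: 2.38 > 0.7754 → include.
Rate on top 3: 0.8864. clover heads: 1.7 > 0.8864 → include.
Rate on top 4: 1.128. comfrey flowers: 1.37 > 1.128 → include.
Optimal diet: deep corollas, bramble flowers, lavender spikes, clover heads, comfrey flowers — 5 of 5 types.

5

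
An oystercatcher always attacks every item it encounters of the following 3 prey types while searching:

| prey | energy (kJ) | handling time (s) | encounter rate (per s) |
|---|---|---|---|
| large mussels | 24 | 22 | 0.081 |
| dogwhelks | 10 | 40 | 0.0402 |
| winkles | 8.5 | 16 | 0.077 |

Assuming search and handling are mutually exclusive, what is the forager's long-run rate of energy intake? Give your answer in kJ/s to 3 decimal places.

Energy encountered per unit search time: 0.081×24 + 0.0402×10 + 0.077×8.5 = 3 kJ/s.
Handling time per unit search time: 0.081×22 + 0.0402×40 + 0.077×16 = 4.622.
Rate = 3/(1 + 4.622) = 0.5337 kJ/s.

0.534 kJ/s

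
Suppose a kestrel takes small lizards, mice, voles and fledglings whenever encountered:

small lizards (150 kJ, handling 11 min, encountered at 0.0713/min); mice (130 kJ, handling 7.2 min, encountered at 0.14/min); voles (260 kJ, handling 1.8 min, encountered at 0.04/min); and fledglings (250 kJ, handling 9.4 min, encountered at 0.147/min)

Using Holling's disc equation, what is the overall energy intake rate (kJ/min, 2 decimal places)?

17.91 kJ/min

R = Σλ_iE_i / (1 + Σλ_ih_i)
Numerator: 0.0713×150 + 0.14×130 + 0.04×260 + 0.147×250 = 76.05
Denominator: 1 + 0.0713×11 + 0.14×7.2 + 0.04×1.8 + 0.147×9.4 = 4.246
R = 76.05/4.246 = 17.91 kJ/min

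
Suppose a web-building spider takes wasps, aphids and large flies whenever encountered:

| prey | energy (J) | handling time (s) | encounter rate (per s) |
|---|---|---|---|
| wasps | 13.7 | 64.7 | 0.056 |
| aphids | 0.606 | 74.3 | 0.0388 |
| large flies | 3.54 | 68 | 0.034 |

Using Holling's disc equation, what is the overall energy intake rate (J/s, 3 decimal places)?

R = Σλ_iE_i / (1 + Σλ_ih_i)
Numerator: 0.056×13.7 + 0.0388×0.606 + 0.034×3.54 = 0.9111
Denominator: 1 + 0.056×64.7 + 0.0388×74.3 + 0.034×68 = 9.818
R = 0.9111/9.818 = 0.0928 J/s

0.093 J/s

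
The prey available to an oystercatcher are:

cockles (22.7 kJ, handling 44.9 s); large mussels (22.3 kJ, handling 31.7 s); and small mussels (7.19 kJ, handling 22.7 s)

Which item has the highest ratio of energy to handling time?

large mussels

In descending order of E/h:
large mussels: 22.3/31.7 = 0.703 kJ/s
cockles: 22.7/44.9 = 0.506 kJ/s
small mussels: 7.19/22.7 = 0.317 kJ/s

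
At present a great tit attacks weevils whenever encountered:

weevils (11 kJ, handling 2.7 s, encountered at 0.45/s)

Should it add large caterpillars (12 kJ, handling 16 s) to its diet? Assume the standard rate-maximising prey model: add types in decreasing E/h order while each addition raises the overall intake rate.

No

On weevils alone, R = ΣλE/(1+Σλh) = 4.95/2.215 = 2.235 kJ/s.
Profitability of large caterpillars: 12/16 = 0.75 kJ/s.
Since 0.75 < R, time spent handling large caterpillars is better spent searching.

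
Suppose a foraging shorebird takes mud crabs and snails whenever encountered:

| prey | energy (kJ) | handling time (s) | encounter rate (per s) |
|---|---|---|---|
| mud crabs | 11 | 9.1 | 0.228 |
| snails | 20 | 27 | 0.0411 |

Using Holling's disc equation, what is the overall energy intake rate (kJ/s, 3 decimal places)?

R = Σλ_iE_i / (1 + Σλ_ih_i)
Numerator: 0.228×11 + 0.0411×20 = 3.33
Denominator: 1 + 0.228×9.1 + 0.0411×27 = 4.184
R = 3.33/4.184 = 0.7958 kJ/s

0.796 kJ/s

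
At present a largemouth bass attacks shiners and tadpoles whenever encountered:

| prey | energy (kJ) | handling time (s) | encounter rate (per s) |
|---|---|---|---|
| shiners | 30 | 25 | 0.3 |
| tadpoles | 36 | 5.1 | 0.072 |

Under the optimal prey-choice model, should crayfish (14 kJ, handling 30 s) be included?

No

Intake rate on the current diet: R = (0.3×30 + 0.072×36) / (1 + 0.3×25 + 0.072×5.1) = 11.59/8.867 = 1.307 kJ/s.
Profitability of crayfish: 14/30 = 0.4667 kJ/s.
0.4667 < 1.307, so adding crayfish would lower the average — exclude it.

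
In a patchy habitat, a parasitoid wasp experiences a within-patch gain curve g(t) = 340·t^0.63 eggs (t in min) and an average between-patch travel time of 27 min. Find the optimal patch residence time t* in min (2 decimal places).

45.97 min

Maximise g(t)/(T+t): set derivative to zero → g'(t)(T+t) = g(t).
g'(t) = 0.63·340·t^-0.37. Setting 0.63·340·t^-0.37 = 340·t^0.63/(27+t) gives 0.63(27+t) = t, so 0.37·t = 0.63×27.
t* = 0.63×27/0.37 = 45.97 min.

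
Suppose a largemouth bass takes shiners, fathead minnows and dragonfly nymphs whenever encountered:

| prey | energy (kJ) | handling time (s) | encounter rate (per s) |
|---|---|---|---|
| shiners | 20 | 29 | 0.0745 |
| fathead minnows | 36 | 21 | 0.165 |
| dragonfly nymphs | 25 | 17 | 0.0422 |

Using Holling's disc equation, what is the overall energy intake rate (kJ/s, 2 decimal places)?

R = Σλ_iE_i / (1 + Σλ_ih_i)
Numerator: 0.0745×20 + 0.165×36 + 0.0422×25 = 8.485
Denominator: 1 + 0.0745×29 + 0.165×21 + 0.0422×17 = 7.343
R = 8.485/7.343 = 1.156 kJ/s

1.16 kJ/s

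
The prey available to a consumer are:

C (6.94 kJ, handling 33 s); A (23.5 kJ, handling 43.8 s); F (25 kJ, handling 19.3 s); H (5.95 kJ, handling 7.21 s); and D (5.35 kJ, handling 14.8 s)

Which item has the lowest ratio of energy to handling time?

Profitability E/h (kJ/s): C = 6.94/33 = 0.21, A = 23.5/43.8 = 0.537, F = 25/19.3 = 1.3, H = 5.95/7.21 = 0.825, D = 5.35/14.8 = 0.361.
Ranked: F > H > A > D > C.

C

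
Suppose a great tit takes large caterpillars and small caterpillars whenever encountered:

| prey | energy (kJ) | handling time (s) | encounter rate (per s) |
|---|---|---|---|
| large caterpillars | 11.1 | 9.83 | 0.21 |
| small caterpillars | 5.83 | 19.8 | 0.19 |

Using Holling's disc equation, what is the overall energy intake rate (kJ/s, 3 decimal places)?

R = Σλ_iE_i / (1 + Σλ_ih_i)
Numerator: 0.21×11.1 + 0.19×5.83 = 3.439
Denominator: 1 + 0.21×9.83 + 0.19×19.8 = 6.826
R = 3.439/6.826 = 0.5037 kJ/s

0.504 kJ/s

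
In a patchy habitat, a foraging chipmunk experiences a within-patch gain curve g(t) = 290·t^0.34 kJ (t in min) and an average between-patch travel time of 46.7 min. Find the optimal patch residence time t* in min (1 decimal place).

Maximise g(t)/(T+t): set derivative to zero → g'(t)(T+t) = g(t).
g'(t) = 0.34·290·t^-0.66. Setting 0.34·290·t^-0.66 = 290·t^0.34/(46.7+t) gives 0.34(46.7+t) = t, so 0.66·t = 0.34×46.7.
t* = 0.34×46.7/0.66 = 24.06 min.

24.1 min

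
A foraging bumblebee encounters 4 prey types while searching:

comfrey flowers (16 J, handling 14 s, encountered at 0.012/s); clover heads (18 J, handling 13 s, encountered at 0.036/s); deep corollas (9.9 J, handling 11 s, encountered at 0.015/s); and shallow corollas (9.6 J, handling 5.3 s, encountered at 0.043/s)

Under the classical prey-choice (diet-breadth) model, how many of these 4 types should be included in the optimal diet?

4

E/h in descending order: shallow corollas 1.81, clover heads 1.38, comfrey flowers 1.14, deep corollas 0.9 J/s. The optimal diet is the largest prefix of this list for which every included type satisfies E_i/h_i > R on the types above it.
Rate on top 1: 0.3362. clover heads: 1.38 > 0.3362 → include.
Rate on top 2: 0.6255. comfrey flowers: 1.14 > 0.6255 → include.
Rate on top 3: 0.6721. deep corollas: 0.9 > 0.6721 → include.
Optimal diet: shallow corollas, clover heads, comfrey flowers, deep corollas — 4 of 4 types.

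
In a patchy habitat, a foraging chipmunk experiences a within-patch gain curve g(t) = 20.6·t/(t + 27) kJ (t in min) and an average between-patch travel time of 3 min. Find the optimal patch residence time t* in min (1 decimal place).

Optimal t* satisfies g'(t*) = g(t*)/(T + t*).
g'(t) = 20.6·27/(t + 27)². Setting 20.6·27/(t+27)² = 20.6t/[(t+27)(3+t)] gives 27(3+t) = t(t+27), so t² = 27×3 = 81.
t* = √81 = 9 min.

9.0 min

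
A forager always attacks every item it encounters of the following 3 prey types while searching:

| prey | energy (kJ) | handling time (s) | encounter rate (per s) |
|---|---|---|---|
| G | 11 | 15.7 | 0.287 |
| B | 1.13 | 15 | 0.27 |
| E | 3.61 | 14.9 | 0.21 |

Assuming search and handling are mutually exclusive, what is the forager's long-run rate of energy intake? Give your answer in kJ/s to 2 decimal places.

R = Σλ_iE_i / (1 + Σλ_ih_i)
Numerator: 0.287×11 + 0.27×1.13 + 0.21×3.61 = 4.22
Denominator: 1 + 0.287×15.7 + 0.27×15 + 0.21×14.9 = 12.68
R = 4.22/12.68 = 0.3327 kJ/s

0.33 kJ/s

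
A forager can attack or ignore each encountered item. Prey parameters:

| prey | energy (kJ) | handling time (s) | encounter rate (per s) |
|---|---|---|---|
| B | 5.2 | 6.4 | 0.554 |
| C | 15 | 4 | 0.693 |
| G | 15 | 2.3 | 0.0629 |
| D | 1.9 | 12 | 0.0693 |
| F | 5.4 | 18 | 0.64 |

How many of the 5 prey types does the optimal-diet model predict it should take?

Profitabilities (E/h, kJ/s): G 6.52, C 3.75, B 0.812, F 0.3, D 0.158. Add prey in this order while the next type's profitability exceeds the intake rate on those already taken.
Rate on top 1: 0.8243. C: 3.75 > 0.8243 → include.
Rate on top 2: 2.895. B: 0.812 < 2.895 → exclude; stop.
Optimal diet: G, C — 2 of 5 types.

2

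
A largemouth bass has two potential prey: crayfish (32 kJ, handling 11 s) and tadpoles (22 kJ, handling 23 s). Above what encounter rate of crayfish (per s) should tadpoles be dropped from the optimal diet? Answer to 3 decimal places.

At the threshold, the rate on crayfish alone equals the profitability of tadpoles: λ·32/(1 + λ·11) = 22/23 = 0.9565.
Rearranging, λ(32 − 0.9565×11) = 0.9565, so λ = 0.9565/21.48 = 0.04453 per s.

0.045 per s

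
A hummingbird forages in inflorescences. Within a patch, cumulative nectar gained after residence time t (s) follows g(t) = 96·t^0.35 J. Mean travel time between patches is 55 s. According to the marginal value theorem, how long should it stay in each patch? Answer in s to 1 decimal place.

29.6 s

Optimal t* satisfies g'(t*) = g(t*)/(T + t*).
g'(t) = 0.35·96·t^-0.65. Setting 0.35·96·t^-0.65 = 96·t^0.35/(55+t) gives 0.35(55+t) = t, so 0.65·t = 0.35×55.
t* = 0.35×55/0.65 = 29.62 s.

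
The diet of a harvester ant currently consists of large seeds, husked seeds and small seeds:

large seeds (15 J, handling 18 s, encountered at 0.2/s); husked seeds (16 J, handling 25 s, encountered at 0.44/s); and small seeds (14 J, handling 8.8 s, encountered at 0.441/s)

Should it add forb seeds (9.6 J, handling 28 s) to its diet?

Current rate: (0.2×15 + 0.44×16 + 0.441×14)/(1 + 0.2×18 + 0.44×25 + 0.441×8.8) = 0.8323 J/s.
forb seeds: E/h = 9.6/28 = 0.3429 J/s.
0.3429 < 0.8323, so adding forb seeds would lower the average — exclude it.

No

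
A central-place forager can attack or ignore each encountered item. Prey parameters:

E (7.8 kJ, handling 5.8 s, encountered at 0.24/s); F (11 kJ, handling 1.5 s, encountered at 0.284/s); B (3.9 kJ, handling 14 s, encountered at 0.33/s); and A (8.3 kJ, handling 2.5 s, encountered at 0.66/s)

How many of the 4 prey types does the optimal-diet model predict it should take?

Profitabilities (E/h, kJ/s): F 7.33, A 3.32, E 1.34, B 0.279. Add prey in this order while the next type's profitability exceeds the intake rate on those already taken.
Rate on top 1: 2.191. A: 3.32 > 2.191 → include.
Rate on top 2: 2.796. E: 1.34 < 2.796 → exclude; stop.
Optimal diet: F, A — 2 of 4 types.

2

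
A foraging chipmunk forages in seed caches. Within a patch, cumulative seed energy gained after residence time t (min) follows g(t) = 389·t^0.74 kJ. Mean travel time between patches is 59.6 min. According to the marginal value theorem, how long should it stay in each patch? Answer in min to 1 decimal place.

Maximise g(t)/(T+t): set derivative to zero → g'(t)(T+t) = g(t).
g'(t) = 0.74·389·t^-0.26. Setting 0.74·389·t^-0.26 = 389·t^0.74/(59.6+t) gives 0.74(59.6+t) = t, so 0.26·t = 0.74×59.6.
t* = 0.74×59.6/0.26 = 169.6 min.

169.6 min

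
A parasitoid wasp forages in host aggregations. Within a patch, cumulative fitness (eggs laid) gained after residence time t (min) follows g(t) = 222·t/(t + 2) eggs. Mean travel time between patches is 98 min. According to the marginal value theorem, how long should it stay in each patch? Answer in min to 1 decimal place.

Maximise g(t)/(T+t): set derivative to zero → g'(t)(T+t) = g(t).
g'(t) = 222·2/(t + 2)². Setting 222·2/(t+2)² = 222t/[(t+2)(98+t)] gives 2(98+t) = t(t+2), so t² = 2×98 = 196.
t* = √196 = 14 min.

14.0 min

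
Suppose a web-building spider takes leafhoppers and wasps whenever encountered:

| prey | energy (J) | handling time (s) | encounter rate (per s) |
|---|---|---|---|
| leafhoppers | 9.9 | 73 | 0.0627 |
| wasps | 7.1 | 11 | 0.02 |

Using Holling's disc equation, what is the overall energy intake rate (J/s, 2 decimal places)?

R = (0.0627×9.9 + 0.02×7.1) / (1 + 0.0627×73 + 0.02×11) = 0.7627/5.797 = 0.1316 J/s.

0.13 J/s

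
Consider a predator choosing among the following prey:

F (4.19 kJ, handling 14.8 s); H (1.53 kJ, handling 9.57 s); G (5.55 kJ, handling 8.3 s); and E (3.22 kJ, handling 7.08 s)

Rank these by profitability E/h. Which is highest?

In descending order of E/h:
G: 5.55/8.3 = 0.669 kJ/s
E: 3.22/7.08 = 0.455 kJ/s
F: 4.19/14.8 = 0.283 kJ/s
H: 1.53/9.57 = 0.16 kJ/s

G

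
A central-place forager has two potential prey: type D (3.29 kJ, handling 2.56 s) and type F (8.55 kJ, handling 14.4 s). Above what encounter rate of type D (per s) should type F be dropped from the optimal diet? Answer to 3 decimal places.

At the threshold, the rate on type D alone equals the profitability of type F: λ·3.29/(1 + λ·2.56) = 8.55/14.4 = 0.5938.
Rearranging, λ(3.29 − 0.5938×2.56) = 0.5938, so λ = 0.5938/1.77 = 0.3355 per s.

0.335 per s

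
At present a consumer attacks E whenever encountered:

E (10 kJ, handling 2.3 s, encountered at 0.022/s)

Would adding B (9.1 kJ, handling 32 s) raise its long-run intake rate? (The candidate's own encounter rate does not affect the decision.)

Intake rate on the current diet: R = (0.022×10) / (1 + 0.022×2.3) = 0.22/1.051 = 0.2094 kJ/s.
B: E/h = 9.1/32 = 0.2844 kJ/s.
0.2844 > 0.2094, so adding B raises the average — include it.

Yes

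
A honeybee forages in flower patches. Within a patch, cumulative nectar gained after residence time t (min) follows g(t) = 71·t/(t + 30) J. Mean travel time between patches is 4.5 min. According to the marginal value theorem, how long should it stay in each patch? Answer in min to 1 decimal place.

11.6 min

By the marginal value theorem, leave when the instantaneous gain rate g'(t) equals the habitat-wide average g(t)/(T + t).
g'(t) = 71·30/(t + 30)². Setting 71·30/(t+30)² = 71t/[(t+30)(4.5+t)] gives 30(4.5+t) = t(t+30), so t² = 30×4.5 = 135.
t* = √135 = 11.62 min.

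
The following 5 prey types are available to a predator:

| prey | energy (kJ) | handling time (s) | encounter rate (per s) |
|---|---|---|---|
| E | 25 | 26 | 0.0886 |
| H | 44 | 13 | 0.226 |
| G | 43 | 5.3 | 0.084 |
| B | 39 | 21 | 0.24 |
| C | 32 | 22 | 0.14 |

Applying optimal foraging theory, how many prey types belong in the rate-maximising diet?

Profitabilities (E/h, kJ/s): G 8.11, H 3.38, B 1.86, C 1.45, E 0.962. Add prey in this order while the next type's profitability exceeds the intake rate on those already taken.
Rate on top 1: 2.499. H: 3.38 > 2.499 → include.
Rate on top 2: 3.093. B: 1.86 < 3.093 → exclude; stop.
Optimal diet: G, H — 2 of 5 types.

2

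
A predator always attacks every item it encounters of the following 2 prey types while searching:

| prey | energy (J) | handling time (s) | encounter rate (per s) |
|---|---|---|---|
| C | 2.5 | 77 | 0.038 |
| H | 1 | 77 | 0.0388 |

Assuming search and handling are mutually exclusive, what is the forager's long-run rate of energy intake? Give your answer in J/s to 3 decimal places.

R = (0.038×2.5 + 0.0388×1) / (1 + 0.038×77 + 0.0388×77) = 0.1338/6.914 = 0.01935 J/s.

0.019 J/s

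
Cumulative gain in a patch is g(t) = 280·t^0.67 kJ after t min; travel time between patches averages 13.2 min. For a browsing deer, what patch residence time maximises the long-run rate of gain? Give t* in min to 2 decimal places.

Maximise g(t)/(T+t): set derivative to zero → g'(t)(T+t) = g(t).
g'(t) = 0.67·280·t^-0.33. Setting 0.67·280·t^-0.33 = 280·t^0.67/(13.2+t) gives 0.67(13.2+t) = t, so 0.33·t = 0.67×13.2.
t* = 0.67×13.2/0.33 = 26.8 min.

26.80 min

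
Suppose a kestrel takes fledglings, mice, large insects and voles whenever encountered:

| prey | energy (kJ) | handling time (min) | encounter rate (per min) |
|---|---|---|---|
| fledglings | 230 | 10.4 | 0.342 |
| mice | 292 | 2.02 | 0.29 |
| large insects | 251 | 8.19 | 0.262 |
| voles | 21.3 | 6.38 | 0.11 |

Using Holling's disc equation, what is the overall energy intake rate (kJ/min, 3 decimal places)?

R = (0.342×230 + 0.29×292 + 0.262×251 + 0.11×21.3) / (1 + 0.342×10.4 + 0.29×2.02 + 0.262×8.19 + 0.11×6.38) = 231.4/7.99 = 28.97 kJ/min.

28.966 kJ/min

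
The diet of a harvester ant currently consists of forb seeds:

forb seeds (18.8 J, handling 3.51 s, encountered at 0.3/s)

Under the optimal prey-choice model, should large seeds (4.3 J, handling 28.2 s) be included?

No

On forb seeds alone, R = ΣλE/(1+Σλh) = 5.64/2.053 = 2.747 J/s.
Profitability of large seeds: 4.3/28.2 = 0.1525 J/s.
Since 0.1525 < R, time spent handling large seeds is better spent searching.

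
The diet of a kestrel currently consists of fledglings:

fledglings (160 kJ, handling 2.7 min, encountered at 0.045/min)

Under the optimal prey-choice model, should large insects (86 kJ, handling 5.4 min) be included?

Yes

Intake rate on the current diet: R = (0.045×160) / (1 + 0.045×2.7) = 7.2/1.121 = 6.42 kJ/min.
large insects: E/h = 86/5.4 = 15.93 kJ/min.
Since 15.93 > R, including large insects increases the long-run rate.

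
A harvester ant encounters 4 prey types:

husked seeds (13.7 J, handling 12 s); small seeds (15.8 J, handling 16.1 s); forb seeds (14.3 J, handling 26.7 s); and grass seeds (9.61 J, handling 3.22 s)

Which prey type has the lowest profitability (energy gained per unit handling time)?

Profitability E/h (J/s): husked seeds = 13.7/12 = 1.14, small seeds = 15.8/16.1 = 0.981, forb seeds = 14.3/26.7 = 0.536, grass seeds = 9.61/3.22 = 2.98.
Ranked: grass seeds > husked seeds > small seeds > forb seeds.

forb seeds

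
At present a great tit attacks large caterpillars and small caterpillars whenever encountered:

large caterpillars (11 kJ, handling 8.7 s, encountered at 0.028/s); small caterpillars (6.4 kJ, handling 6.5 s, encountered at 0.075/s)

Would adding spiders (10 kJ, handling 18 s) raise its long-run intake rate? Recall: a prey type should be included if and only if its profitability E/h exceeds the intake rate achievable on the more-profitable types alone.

Yes

Intake rate on the current diet: R = (0.028×11 + 0.075×6.4) / (1 + 0.028×8.7 + 0.075×6.5) = 0.788/1.731 = 0.4552 kJ/s.
spiders: E/h = 10/18 = 0.5556 kJ/s.
0.5556 > 0.4552, so adding spiders raises the average — include it.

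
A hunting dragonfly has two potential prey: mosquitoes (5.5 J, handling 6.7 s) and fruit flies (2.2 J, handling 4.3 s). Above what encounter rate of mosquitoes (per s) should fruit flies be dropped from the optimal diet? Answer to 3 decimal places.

At the threshold, the rate on mosquitoes alone equals the profitability of fruit flies: λ·5.5/(1 + λ·6.7) = 2.2/4.3 = 0.5116.
Rearranging, λ(5.5 − 0.5116×6.7) = 0.5116, so λ = 0.5116/2.072 = 0.2469 per s.

0.247 per s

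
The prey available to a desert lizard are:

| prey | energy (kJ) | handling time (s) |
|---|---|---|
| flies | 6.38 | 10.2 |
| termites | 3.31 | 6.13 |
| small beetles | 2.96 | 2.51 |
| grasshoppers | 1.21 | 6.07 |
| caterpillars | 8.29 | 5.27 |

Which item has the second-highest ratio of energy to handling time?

small beetles

In descending order of E/h:
caterpillars: 8.29/5.27 = 1.57 kJ/s
small beetles: 2.96/2.51 = 1.18 kJ/s
flies: 6.38/10.2 = 0.625 kJ/s
termites: 3.31/6.13 = 0.54 kJ/s
grasshoppers: 1.21/6.07 = 0.199 kJ/s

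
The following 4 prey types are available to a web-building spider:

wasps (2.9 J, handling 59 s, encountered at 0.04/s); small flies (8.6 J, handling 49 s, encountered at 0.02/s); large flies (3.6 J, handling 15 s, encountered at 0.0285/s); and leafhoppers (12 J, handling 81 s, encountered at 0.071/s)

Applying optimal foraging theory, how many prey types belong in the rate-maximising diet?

3

Profitabilities (E/h, J/s): large flies 0.24, small flies 0.176, leafhoppers 0.148, wasps 0.0492. Add prey in this order while the next type's profitability exceeds the intake rate on those already taken.
Rate on top 1: 0.07187. small flies: 0.176 > 0.07187 → include.
Rate on top 2: 0.1141. leafhoppers: 0.148 > 0.1141 → include.
Rate on top 3: 0.1381. wasps: 0.0492 < 0.1381 → exclude; stop.
Optimal diet: large flies, small flies, leafhoppers — 3 of 4 types.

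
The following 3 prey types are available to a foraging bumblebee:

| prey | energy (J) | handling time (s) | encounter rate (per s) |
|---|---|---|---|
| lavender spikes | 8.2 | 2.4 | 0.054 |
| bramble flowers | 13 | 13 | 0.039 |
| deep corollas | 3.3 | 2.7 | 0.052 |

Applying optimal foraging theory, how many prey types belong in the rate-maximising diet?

Rank by E/h (J/s): lavender spikes 3.42, deep corollas 1.22, bramble flowers 1. Include each in turn until the next type's E/h falls below the running intake rate.
Rate on top 1: 0.392. deep corollas: 1.22 > 0.392 → include.
Rate on top 2: 0.4838. bramble flowers: 1 > 0.4838 → include.
Optimal diet: lavender spikes, deep corollas, bramble flowers — 3 of 3 types.

3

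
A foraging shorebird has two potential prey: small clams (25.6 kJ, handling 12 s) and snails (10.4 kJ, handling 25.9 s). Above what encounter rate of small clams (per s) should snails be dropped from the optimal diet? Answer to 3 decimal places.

Drop snails once their profitability E₂/h₂ falls below the rate achievable on small clams alone: E₂/h₂ = λE₁/(1 + λh₁).
Solve for λ: λE₁h₂ = E₂(1 + λh₁) → λ(E₁h₂ − E₂h₁) = E₂ → λ = E₂/(E₁h₂ − E₂h₁).
λ = 10.4/(25.6×25.9 − 10.4×12) = 10.4/538.2 = 0.01932 per s.

0.019 per s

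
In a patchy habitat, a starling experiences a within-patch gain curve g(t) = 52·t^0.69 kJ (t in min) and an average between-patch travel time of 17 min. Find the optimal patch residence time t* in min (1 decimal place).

By the marginal value theorem, leave when the instantaneous gain rate g'(t) equals the habitat-wide average g(t)/(T + t).
g'(t) = 0.69·52·t^-0.31. Setting 0.69·52·t^-0.31 = 52·t^0.69/(17+t) gives 0.69(17+t) = t, so 0.31·t = 0.69×17.
t* = 0.69×17/0.31 = 37.84 min.

37.8 min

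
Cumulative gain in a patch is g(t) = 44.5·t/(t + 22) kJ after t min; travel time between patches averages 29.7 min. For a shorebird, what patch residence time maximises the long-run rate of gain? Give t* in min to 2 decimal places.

25.56 min

By the marginal value theorem, leave when the instantaneous gain rate g'(t) equals the habitat-wide average g(t)/(T + t).
g'(t) = 44.5·22/(t + 22)². Setting 44.5·22/(t+22)² = 44.5t/[(t+22)(29.7+t)] gives 22(29.7+t) = t(t+22), so t² = 22×29.7 = 653.4.
t* = √653.4 = 25.56 min.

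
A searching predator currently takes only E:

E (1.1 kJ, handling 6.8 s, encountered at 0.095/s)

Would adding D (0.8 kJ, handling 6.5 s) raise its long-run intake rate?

Yes

Intake rate on the current diet: R = (0.095×1.1) / (1 + 0.095×6.8) = 0.1045/1.646 = 0.06349 kJ/s.
D: E/h = 0.8/6.5 = 0.1231 kJ/s.
0.1231 > 0.06349, so adding D raises the average — include it.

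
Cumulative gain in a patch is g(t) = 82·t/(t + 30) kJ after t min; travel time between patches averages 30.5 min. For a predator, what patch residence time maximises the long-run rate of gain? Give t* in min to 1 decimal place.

30.2 min

Optimal t* satisfies g'(t*) = g(t*)/(T + t*).
g'(t) = 82·30/(t + 30)². Setting 82·30/(t+30)² = 82t/[(t+30)(30.5+t)] gives 30(30.5+t) = t(t+30), so t² = 30×30.5 = 915.
t* = √915 = 30.25 min.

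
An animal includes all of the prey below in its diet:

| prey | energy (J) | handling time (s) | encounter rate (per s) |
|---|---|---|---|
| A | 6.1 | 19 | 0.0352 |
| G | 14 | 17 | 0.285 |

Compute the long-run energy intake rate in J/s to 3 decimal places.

0.646 J/s

Energy encountered per unit search time: 0.0352×6.1 + 0.285×14 = 4.205 J/s.
Handling time per unit search time: 0.0352×19 + 0.285×17 = 5.514.
Rate = 4.205/(1 + 5.514) = 0.6455 J/s.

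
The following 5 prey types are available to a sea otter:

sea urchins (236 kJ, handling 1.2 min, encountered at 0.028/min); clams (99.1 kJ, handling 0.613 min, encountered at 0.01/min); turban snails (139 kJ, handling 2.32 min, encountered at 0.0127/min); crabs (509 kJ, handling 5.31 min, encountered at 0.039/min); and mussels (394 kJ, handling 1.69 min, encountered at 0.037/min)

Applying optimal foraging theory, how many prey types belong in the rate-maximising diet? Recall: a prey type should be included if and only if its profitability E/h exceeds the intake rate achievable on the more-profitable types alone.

E/h in descending order: mussels 233, sea urchins 197, clams 162, crabs 95.9, turban snails 59.9 kJ/min. The optimal diet is the largest prefix of this list for which every included type satisfies E_i/h_i > R on the types above it.
Rate on top 1: 13.72. sea urchins: 197 > 13.72 → include.
Rate on top 2: 19.33. clams: 162 > 19.33 → include.
Rate on top 3: 20.12. crabs: 95.9 > 20.12 → include.
Rate on top 4: 32.1. turban snails: 59.9 > 32.1 → include.
Optimal diet: mussels, sea urchins, clams, crabs, turban snails — 5 of 5 types.

5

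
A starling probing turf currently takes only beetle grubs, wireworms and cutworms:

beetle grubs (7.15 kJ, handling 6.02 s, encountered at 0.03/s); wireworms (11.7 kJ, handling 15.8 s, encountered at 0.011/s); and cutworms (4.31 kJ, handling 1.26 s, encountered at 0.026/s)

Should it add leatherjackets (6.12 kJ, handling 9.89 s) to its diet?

Yes

Intake rate on the current diet: R = (0.03×7.15 + 0.011×11.7 + 0.026×4.31) / (1 + 0.03×6.02 + 0.011×15.8 + 0.026×1.26) = 0.4553/1.387 = 0.3282 kJ/s.
Profitability of leatherjackets: 6.12/9.89 = 0.6188 kJ/s.
0.6188 > 0.3282, so adding leatherjackets raises the average — include it.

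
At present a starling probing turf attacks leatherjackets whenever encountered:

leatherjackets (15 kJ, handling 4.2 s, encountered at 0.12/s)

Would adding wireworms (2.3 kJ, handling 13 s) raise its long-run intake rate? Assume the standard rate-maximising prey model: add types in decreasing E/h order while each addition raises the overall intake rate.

No

On leatherjackets alone, R = ΣλE/(1+Σλh) = 1.8/1.504 = 1.197 kJ/s.
Profitability of wireworms: 2.3/13 = 0.1769 kJ/s.
0.1769 < 1.197, so adding wireworms would lower the average — exclude it.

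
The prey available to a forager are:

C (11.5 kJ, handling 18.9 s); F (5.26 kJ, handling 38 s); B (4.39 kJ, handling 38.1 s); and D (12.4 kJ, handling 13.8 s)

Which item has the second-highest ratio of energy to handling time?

C

Profitability E/h (kJ/s): C = 11.5/18.9 = 0.608, F = 5.26/38 = 0.138, B = 4.39/38.1 = 0.115, D = 12.4/13.8 = 0.899.
Ranked: D > C > F > B.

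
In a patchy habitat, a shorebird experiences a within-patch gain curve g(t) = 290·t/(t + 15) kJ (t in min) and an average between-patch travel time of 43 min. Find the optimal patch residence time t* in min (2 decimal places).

25.40 min

Maximise g(t)/(T+t): set derivative to zero → g'(t)(T+t) = g(t).
g'(t) = 290·15/(t + 15)². Setting 290·15/(t+15)² = 290t/[(t+15)(43+t)] gives 15(43+t) = t(t+15), so t² = 15×43 = 645.
t* = √645 = 25.4 min.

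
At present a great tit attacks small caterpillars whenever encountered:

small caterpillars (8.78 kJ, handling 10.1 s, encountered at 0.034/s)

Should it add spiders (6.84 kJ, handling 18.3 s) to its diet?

Yes

Intake rate on the current diet: R = (0.034×8.78) / (1 + 0.034×10.1) = 0.2985/1.343 = 0.2222 kJ/s.
spiders: E/h = 6.84/18.3 = 0.3738 kJ/s.
0.3738 > 0.2222, so adding spiders raises the average — include it.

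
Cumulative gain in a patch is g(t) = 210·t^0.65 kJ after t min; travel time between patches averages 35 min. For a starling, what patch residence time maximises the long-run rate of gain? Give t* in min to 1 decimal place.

65.0 min

Optimal t* satisfies g'(t*) = g(t*)/(T + t*).
g'(t) = 0.65·210·t^-0.35. Setting 0.65·210·t^-0.35 = 210·t^0.65/(35+t) gives 0.65(35+t) = t, so 0.35·t = 0.65×35.
t* = 0.65×35/0.35 = 65 min.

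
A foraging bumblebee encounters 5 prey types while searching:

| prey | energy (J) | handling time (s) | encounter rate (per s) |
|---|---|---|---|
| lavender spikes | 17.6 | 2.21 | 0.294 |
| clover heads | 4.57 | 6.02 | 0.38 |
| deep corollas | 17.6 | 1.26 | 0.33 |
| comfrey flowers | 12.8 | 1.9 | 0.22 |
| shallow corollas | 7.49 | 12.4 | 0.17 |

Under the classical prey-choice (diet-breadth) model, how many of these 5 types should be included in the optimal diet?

Profitabilities (E/h, J/s): deep corollas 14, lavender spikes 7.96, comfrey flowers 6.74, clover heads 0.759, shallow corollas 0.604. Add prey in this order while the next type's profitability exceeds the intake rate on those already taken.
Rate on top 1: 4.102. lavender spikes: 7.96 > 4.102 → include.
Rate on top 2: 5.317. comfrey flowers: 6.74 > 5.317 → include.
Rate on top 3: 5.556. clover heads: 0.759 < 5.556 → exclude; stop.
Optimal diet: deep corollas, lavender spikes, comfrey flowers — 3 of 5 types.

3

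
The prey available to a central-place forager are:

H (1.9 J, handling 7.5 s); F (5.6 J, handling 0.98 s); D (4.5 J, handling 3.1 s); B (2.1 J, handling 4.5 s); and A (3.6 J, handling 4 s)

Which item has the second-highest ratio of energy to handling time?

In descending order of E/h:
F: 5.6/0.98 = 5.71 J/s
D: 4.5/3.1 = 1.45 J/s
A: 3.6/4 = 0.9 J/s
B: 2.1/4.5 = 0.467 J/s
H: 1.9/7.5 = 0.253 J/s

D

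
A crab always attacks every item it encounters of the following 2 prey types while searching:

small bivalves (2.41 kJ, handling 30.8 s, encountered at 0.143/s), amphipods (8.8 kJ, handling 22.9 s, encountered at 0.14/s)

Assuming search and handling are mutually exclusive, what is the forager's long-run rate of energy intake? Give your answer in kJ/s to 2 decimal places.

0.18 kJ/s

Energy encountered per unit search time: 0.143×2.41 + 0.14×8.8 = 1.577 kJ/s.
Handling time per unit search time: 0.143×30.8 + 0.14×22.9 = 7.61.
Rate = 1.577/(1 + 7.61) = 0.1831 kJ/s.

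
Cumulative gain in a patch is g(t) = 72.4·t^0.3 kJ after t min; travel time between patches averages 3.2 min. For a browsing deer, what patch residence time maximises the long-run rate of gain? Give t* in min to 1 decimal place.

By the marginal value theorem, leave when the instantaneous gain rate g'(t) equals the habitat-wide average g(t)/(T + t).
g'(t) = 0.3·72.4·t^-0.7. Setting 0.3·72.4·t^-0.7 = 72.4·t^0.3/(3.2+t) gives 0.3(3.2+t) = t, so 0.70·t = 0.3×3.2.
t* = 0.3×3.2/0.70 = 1.371 min.

1.4 min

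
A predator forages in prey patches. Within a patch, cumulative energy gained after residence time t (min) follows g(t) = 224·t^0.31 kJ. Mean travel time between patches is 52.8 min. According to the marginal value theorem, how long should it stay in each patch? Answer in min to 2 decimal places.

Optimal t* satisfies g'(t*) = g(t*)/(T + t*).
g'(t) = 0.31·224·t^-0.69. Setting 0.31·224·t^-0.69 = 224·t^0.31/(52.8+t) gives 0.31(52.8+t) = t, so 0.69·t = 0.31×52.8.
t* = 0.31×52.8/0.69 = 23.72 min.

23.72 min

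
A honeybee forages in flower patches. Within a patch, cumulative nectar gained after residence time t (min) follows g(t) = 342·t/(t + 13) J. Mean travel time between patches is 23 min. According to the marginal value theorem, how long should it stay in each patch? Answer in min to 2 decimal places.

17.29 min

Optimal t* satisfies g'(t*) = g(t*)/(T + t*).
g'(t) = 342·13/(t + 13)². Setting 342·13/(t+13)² = 342t/[(t+13)(23+t)] gives 13(23+t) = t(t+13), so t² = 13×23 = 299.
t* = √299 = 17.29 min.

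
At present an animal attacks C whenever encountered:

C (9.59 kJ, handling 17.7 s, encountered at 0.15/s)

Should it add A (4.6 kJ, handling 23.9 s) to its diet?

Current rate: (0.15×9.59)/(1 + 0.15×17.7) = 0.3936 kJ/s.
A: E/h = 4.6/23.9 = 0.1925 kJ/s.
Since 0.1925 < R, time spent handling A is better spent searching.

No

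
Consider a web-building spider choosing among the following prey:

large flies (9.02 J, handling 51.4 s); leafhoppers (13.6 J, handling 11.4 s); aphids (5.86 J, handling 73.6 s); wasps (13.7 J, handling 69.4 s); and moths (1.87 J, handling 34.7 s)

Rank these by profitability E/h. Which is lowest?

moths

Profitability E/h (J/s): large flies = 9.02/51.4 = 0.175, leafhoppers = 13.6/11.4 = 1.19, aphids = 5.86/73.6 = 0.0796, wasps = 13.7/69.4 = 0.197, moths = 1.87/34.7 = 0.0539.
Ranked: leafhoppers > wasps > large flies > aphids > moths.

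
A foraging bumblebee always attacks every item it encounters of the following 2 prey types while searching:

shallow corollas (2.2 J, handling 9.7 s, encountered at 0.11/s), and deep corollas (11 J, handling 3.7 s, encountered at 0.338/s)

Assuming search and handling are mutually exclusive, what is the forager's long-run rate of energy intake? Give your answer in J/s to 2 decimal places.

Energy encountered per unit search time: 0.11×2.2 + 0.338×11 = 3.96 J/s.
Handling time per unit search time: 0.11×9.7 + 0.338×3.7 = 2.318.
Rate = 3.96/(1 + 2.318) = 1.194 J/s.

1.19 J/s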